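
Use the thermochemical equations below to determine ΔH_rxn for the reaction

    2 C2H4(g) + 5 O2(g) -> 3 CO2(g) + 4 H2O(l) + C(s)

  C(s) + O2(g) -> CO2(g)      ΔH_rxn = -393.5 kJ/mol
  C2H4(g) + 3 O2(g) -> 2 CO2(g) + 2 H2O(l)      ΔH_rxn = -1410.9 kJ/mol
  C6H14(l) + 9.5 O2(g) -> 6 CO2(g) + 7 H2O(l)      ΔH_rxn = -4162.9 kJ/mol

equation 1 reversed: +393.5 kJ/mol
equation 2 × 2: (2)·(-1410.9) = -2821.8 kJ/mol
equation 3: not needed.
ΔH_rxn = (+393.5) + (-2821.8) = -2428.3 kJ/mol

ΔH_rxn = -2428.3 kJ/mol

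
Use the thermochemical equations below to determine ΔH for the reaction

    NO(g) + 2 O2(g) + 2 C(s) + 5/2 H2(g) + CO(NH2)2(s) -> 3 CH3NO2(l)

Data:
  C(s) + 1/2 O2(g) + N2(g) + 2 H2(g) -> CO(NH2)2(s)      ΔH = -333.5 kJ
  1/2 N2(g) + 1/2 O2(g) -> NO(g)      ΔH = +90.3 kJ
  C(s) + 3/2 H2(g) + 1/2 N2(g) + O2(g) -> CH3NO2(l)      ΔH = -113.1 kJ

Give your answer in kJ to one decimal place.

equation 1 reversed (CO(NH2)2(s) must end up as a reactant): +333.5 kJ
equation 2 reversed (NO(g) must end up as a reactant): -90.3 kJ
equation 3 × 3 (×3 to match 3 CH3NO2(l) in the target): (3)·(-113.1) = -339.3 kJ
ΔH = (-1)·(-333.5) + (-1)·(+90.3) + (3)·(-113.1) = -96.1 kJ

ΔH = -96.1 kJ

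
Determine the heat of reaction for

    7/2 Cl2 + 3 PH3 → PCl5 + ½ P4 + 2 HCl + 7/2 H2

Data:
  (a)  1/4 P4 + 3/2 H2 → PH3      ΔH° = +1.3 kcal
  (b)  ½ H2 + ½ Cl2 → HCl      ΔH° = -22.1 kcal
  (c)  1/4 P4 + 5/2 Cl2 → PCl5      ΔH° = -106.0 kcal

(a) reversed and × 3 (reverse to put PH3 on the reactant side; scale by 3 for the 3 PH3): (-3)·(+1.3) = -3.9 kcal
(b) × 2 (scale by 2 for the 2 HCl): (2)·(-22.1) = -44.2 kcal
(c) as written (PCl5 already on the product side): -106.0 kcal
ΔH° = (-3.9) + (-44.2) + (-106.0) = -154.1 kcal

ΔH° = -154.1 kcal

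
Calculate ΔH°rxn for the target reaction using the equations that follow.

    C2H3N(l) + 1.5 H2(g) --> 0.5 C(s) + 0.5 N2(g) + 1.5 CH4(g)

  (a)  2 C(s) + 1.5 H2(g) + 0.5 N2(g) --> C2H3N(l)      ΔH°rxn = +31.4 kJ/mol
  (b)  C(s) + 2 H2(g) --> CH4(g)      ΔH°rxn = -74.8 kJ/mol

ΔH°rxn = -143.6 kJ/mol

(a) reversed (reverse to put C2H3N(l) on the reactant side): -31.4 kJ/mol
(b) × 3/2 (×3/2 to match 3/2 CH4(g) in the target): (3/2)·(-74.8) = -112.2 kJ/mol
ΔH°rxn = (-1)·(+31.4) + (3/2)·(-74.8) = -143.6 kJ/mol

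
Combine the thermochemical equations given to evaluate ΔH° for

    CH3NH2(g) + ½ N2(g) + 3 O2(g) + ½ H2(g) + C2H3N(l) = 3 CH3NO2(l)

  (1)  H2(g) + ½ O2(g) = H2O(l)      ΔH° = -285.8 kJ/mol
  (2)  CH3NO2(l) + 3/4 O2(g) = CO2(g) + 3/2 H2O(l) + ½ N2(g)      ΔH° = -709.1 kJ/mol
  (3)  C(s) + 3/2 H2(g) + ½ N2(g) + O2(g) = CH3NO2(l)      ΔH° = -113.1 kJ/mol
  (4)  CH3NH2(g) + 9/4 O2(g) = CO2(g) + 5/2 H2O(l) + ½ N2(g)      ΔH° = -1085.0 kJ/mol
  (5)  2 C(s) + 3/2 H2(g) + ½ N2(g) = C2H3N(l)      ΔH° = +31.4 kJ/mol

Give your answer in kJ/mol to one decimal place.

ΔH° = -347.7 kJ/mol

(1) reversed: +285.8 kJ/mol
(2) reversed: +709.1 kJ/mol
(3) × 2: (2)·(-113.1) = -226.2 kJ/mol
(4) as written: -1085.0 kJ/mol
(5) reversed: -31.4 kJ/mol
ΔH° = (+285.8) + (+709.1) + (-226.2) + (-1085.0) + (-31.4) = -347.7 kJ/mol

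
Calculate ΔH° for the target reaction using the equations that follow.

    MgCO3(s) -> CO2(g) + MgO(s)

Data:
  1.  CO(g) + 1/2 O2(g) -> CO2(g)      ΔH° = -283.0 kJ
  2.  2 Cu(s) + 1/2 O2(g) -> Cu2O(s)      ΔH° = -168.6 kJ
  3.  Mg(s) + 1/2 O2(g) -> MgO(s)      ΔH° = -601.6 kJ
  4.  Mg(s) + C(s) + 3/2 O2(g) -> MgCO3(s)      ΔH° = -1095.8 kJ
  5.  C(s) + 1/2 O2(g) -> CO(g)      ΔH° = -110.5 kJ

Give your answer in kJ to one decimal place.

eq. 1 as written (CO2(g) already on the product side): -283.0 kJ
eq. 2: not needed (Cu(s) appears nowhere else).
eq. 3 as written (MgO(s) already on the product side): -601.6 kJ
eq. 4 reversed (reverse to put MgCO3(s) on the reactant side): +1095.8 kJ
eq. 5 as written: -110.5 kJ
ΔH° = (-283.0) + (-601.6) + (+1095.8) + (-110.5) = 100.7 kJ

ΔH° = 100.7 kJ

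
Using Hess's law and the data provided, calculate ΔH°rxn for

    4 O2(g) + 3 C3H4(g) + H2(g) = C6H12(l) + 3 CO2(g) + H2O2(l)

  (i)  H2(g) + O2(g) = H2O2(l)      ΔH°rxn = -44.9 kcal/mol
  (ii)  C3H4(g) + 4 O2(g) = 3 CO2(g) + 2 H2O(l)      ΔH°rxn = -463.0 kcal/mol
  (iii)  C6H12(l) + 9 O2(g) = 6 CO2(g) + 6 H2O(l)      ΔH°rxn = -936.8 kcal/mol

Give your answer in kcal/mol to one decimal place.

ΔH°rxn = -497.1 kcal/mol

(i) as written (H2O2(l) already on the product side): -44.9 kcal/mol
(ii) × 3 (×3 to match 3 C3H4(g) in the target): (3)·(-463.0) = -1389.0 kcal/mol
(iii) reversed (C6H12(l) must end up as a product): +936.8 kcal/mol
Summing the manipulated equations, ΔH°rxn = (1)·(-44.9) + (3)·(-463.0) + (-1)·(-936.8) = -497.1 kcal/mol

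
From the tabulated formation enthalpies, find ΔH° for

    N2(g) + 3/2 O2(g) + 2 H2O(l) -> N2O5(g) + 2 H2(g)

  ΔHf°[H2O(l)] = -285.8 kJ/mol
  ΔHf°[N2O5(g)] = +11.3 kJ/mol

ΔH° = 582.9 kJ/mol

Products: 1·(+11.3) + 2·(+0.0) = +11.3
Reactants: 1·(+0.0) + 3/2·(+0.0) + 2·(-285.8) = -571.6
ΔH° = (+11.3) − (-571.6) = 582.9 kJ/mol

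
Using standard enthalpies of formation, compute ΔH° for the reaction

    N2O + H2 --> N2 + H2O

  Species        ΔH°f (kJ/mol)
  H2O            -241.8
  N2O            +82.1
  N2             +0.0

Products: 1·(+0.0) + 1·(-241.8) = -241.8
Reactants: 1·(+82.1) + 1·(+0.0) = +82.1
ΔH° = (-241.8) − (+82.1) = -323.9 kJ/mol

ΔH° = -323.9 kJ/mol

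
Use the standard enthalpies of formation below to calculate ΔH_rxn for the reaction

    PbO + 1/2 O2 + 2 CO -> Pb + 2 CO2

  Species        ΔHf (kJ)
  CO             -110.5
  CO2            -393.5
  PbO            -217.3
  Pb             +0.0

Products: 1·(+0.0) + 2·(-393.5) = -787.0
Reactants: 1·(-217.3) + 1/2·(+0.0) + 2·(-110.5) = -438.3
ΔH_rxn = (-787.0) − (-438.3) = -348.7 kJ

ΔH_rxn = -348.7 kJ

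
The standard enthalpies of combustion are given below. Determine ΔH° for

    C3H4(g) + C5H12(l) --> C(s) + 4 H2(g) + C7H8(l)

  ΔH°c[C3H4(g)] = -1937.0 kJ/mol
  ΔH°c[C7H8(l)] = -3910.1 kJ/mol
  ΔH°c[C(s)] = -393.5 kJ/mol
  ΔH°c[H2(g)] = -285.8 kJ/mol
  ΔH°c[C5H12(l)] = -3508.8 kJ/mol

With combustion enthalpies, reactants minus products:
= [1·(-1937.0) + 1·(-3508.8)] − [1·(-393.5) + 4·(-285.8) + 1·(-3910.1)]
= 1.0 kJ/mol

ΔH° = 1.0 kJ/mol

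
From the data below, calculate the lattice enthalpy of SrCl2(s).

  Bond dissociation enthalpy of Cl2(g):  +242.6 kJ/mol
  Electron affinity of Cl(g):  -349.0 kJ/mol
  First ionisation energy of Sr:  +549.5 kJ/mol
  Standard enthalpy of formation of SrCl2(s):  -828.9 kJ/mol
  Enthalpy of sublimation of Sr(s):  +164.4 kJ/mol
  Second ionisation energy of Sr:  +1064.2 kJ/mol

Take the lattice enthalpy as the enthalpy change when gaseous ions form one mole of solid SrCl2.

U = -2151.6 kJ/mol

ΔHf° = 1·ΔHsub + 1·(ΣIE) + 1·D(Cl2) + 2·EA + U
-828.9 = 1·(+164.4) + 1·(+1613.7) + 1·(+242.6) + 2·(-349.0) + U
U = -828.9 − (+1322.7) = -2151.6 kJ/mol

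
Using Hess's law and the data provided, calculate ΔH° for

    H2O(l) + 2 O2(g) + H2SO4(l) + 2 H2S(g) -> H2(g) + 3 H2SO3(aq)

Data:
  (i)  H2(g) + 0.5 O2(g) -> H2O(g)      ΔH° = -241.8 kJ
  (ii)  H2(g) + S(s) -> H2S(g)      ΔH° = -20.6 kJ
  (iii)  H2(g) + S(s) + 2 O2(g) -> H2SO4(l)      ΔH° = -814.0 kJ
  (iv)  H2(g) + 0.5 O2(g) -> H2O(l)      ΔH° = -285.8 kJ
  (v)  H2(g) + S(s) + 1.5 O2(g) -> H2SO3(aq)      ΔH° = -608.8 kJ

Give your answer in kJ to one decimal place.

ΔH° = -685.4 kJ

(i): not needed.
(ii) reversed and × 2: (-2)·(-20.6) = +41.2 kJ
(iii) reversed: +814.0 kJ
(iv) reversed: +285.8 kJ
(v) × 3: (3)·(-608.8) = -1826.4 kJ
Combining the equations, ΔH° = (-2)·(-20.6) + (-1)·(-814.0) + (-1)·(-285.8) + (3)·(-608.8) = -685.4 kJ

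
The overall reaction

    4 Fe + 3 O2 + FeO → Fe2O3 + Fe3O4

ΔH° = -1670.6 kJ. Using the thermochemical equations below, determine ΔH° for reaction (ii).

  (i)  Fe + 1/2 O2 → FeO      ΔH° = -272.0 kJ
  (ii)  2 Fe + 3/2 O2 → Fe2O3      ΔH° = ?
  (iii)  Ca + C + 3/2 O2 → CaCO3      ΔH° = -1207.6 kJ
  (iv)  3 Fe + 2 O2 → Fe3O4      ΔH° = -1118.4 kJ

ΔH° = -824.2 kJ

(i) reversed: +272.0 kJ
(ii) as written: contributes x
(iii): not needed.
(iv) as written: -1118.4 kJ
-1670.6 = (+272.0) + (-1118.4) + x
x = (-1670.6 − (-846.4)) / (1) = -824.2 kJ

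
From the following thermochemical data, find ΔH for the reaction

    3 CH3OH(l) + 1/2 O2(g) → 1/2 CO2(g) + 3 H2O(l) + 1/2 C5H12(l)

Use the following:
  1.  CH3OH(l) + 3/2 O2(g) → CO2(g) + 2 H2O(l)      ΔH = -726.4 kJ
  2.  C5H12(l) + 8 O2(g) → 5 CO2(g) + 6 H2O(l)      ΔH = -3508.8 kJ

eq. 1 × 3 (×3 to match 3 CH3OH(l) in the target): (3)·(-726.4) = -2179.2 kJ
eq. 2 reversed and × 1/2 (C5H12(l) must end up as a product; ×1/2 to match 1/2 C5H12(l) in the target): (-1/2)·(-3508.8) = +1754.4 kJ
Combining the equations, ΔH = (-2179.2) + (+1754.4) = -424.8 kJ

ΔH = -424.8 kJ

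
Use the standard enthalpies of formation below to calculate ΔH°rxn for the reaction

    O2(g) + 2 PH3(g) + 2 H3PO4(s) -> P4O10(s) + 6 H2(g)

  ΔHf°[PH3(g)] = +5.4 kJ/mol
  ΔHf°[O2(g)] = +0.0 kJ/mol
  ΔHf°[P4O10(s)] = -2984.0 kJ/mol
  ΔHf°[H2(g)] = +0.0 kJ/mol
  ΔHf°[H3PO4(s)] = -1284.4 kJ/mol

ΔH°rxn = Σ nΔHf°(products) − Σ nΔHf°(reactants).
Products: 1·(-2984.0) + 6·(+0.0) = -2984.0
Reactants: 1·(+0.0) + 2·(+5.4) + 2·(-1284.4) = -2558.0
ΔH°rxn = (-2984.0) − (-2558.0) = -426.0 kJ/mol

ΔH°rxn = -426.0 kJ/mol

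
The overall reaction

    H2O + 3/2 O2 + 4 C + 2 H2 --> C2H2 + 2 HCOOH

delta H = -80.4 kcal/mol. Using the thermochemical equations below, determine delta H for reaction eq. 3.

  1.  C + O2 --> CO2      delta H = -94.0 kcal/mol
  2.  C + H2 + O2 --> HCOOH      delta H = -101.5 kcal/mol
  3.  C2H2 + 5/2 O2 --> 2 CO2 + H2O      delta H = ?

delta H = -310.6 kcal/mol

eq. 1 × 2: (2)·(-94.0) = -188.0 kcal/mol
eq. 2 × 2: (2)·(-101.5) = -203.0 kcal/mol
eq. 3 reversed: contributes −x
-80.4 = (-188.0) + (-203.0) − x
x = (-80.4 − (-391.0)) / (-1) = -310.6 kcal/mol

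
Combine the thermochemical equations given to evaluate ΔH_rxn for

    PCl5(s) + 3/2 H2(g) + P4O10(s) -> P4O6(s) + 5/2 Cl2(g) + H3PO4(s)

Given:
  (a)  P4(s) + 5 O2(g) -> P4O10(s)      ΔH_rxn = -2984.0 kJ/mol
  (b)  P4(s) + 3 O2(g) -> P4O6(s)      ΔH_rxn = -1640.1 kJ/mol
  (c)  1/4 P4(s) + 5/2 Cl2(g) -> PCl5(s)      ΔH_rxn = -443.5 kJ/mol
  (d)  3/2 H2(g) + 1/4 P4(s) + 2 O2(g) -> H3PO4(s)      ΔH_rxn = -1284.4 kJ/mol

(a) reversed: +2984.0 kJ/mol
(b) as written: -1640.1 kJ/mol
(c) reversed: +443.5 kJ/mol
(d) as written: -1284.4 kJ/mol
ΔH_rxn = (+2984.0) + (-1640.1) + (+443.5) + (-1284.4) = 503.0 kJ/mol

ΔH_rxn = 503.0 kJ/mol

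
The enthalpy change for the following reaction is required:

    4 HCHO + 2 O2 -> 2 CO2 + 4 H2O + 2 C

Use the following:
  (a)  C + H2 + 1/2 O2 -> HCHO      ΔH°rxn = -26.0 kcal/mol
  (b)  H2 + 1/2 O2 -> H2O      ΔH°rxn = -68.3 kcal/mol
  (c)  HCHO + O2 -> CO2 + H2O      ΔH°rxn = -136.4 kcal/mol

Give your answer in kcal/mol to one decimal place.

ΔH°rxn = -357.4 kcal/mol

(a) reversed and × 2: (-2)·(-26.0) = +52.0 kcal/mol
(b) × 2: (2)·(-68.3) = -136.6 kcal/mol
(c) × 2: (2)·(-136.4) = -272.8 kcal/mol
ΔH°rxn = (+52.0) + (-136.6) + (-272.8) = -357.4 kcal/mol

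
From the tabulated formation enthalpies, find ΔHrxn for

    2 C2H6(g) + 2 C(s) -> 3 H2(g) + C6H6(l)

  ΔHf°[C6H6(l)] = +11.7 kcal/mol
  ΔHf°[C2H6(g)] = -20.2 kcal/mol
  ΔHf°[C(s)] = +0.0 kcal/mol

ΔH°rxn = Σ nΔHf°(products) − Σ nΔHf°(reactants).
Products: 3·(+0.0) + 1·(+11.7) = +11.7
Reactants: 2·(-20.2) + 2·(+0.0) = -40.4
ΔHrxn = (+11.7) − (-40.4) = 52.1 kcal/mol

ΔHrxn = 52.1 kcal/mol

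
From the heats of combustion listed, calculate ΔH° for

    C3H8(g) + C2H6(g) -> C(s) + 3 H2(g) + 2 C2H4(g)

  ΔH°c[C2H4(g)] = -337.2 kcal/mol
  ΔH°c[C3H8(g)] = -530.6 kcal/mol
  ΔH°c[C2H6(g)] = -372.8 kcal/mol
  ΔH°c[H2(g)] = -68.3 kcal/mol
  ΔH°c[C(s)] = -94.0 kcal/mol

ΔH° = 69.9 kcal/mol

Using ΔH = Σ nΔHc°(reactants) − Σ nΔHc°(products):
= [1·(-530.6) + 1·(-372.8)] − [1·(-94.0) + 3·(-68.3) + 2·(-337.2)]
= 69.9 kcal/mol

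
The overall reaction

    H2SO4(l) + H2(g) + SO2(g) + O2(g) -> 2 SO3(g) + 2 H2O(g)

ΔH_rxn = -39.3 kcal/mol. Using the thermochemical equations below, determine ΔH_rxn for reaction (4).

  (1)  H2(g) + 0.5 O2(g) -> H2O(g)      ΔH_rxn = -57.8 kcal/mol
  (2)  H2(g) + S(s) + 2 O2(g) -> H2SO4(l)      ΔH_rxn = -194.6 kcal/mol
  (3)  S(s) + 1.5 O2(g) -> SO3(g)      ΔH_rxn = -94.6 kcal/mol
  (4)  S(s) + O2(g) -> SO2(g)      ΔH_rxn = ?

ΔH_rxn = -70.9 kcal/mol

(1) × 2 (×2 to match 2 H2O(g) in the target): (2)·(-57.8) = -115.6 kcal/mol
(2) reversed (reverse to put H2SO4(l) on the reactant side): +194.6 kcal/mol
(3) × 2 (scale by 2 for the 2 SO3(g)): (2)·(-94.6) = -189.2 kcal/mol
(4) reversed (reverse to put SO2(g) on the reactant side): contributes −x
-39.3 = (-115.6) + (+194.6) + (-189.2) − x
x = (-39.3 − (-110.2)) / (-1) = -70.9 kcal/mol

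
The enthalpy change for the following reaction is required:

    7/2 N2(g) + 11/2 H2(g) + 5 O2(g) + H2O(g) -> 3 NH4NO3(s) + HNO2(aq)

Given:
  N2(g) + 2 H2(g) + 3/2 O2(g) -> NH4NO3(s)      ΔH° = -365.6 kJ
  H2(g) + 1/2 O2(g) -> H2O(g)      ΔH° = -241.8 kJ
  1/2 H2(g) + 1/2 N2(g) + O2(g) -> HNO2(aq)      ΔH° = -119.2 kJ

equation 1 × 3: (3)·(-365.6) = -1096.8 kJ
equation 2 reversed: +241.8 kJ
equation 3 as written: -119.2 kJ
By Hess's law, ΔH° = (-1096.8) + (+241.8) + (-119.2) = -974.2 kJ

ΔH° = -974.2 kJ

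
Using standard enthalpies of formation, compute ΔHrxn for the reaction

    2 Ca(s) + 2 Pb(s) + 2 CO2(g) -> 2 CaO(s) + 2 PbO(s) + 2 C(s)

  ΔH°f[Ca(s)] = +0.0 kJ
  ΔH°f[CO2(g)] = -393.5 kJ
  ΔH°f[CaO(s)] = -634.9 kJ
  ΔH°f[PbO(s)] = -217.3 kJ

Products: 2·(-634.9) + 2·(-217.3) + 2·(+0.0) = -1704.4
Reactants: 2·(+0.0) + 2·(+0.0) + 2·(-393.5) = -787.0
ΔHrxn = (-1704.4) − (-787.0) = -917.4 kJ

ΔHrxn = -917.4 kJ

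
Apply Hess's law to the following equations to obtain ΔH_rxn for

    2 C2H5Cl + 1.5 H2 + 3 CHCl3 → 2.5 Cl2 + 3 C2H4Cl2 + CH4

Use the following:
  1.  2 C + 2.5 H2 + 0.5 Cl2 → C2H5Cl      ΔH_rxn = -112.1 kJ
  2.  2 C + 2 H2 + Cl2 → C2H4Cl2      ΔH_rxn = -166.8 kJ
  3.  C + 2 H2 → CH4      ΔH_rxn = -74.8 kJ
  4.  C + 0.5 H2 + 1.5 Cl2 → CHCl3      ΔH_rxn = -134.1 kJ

ΔH_rxn = 51.3 kJ

eq. 1 reversed and × 2: (-2)·(-112.1) = +224.2 kJ
eq. 2 × 3: (3)·(-166.8) = -500.4 kJ
eq. 3 as written: -74.8 kJ
eq. 4 reversed and × 3: (-3)·(-134.1) = +402.3 kJ
Summing the manipulated equations, ΔH_rxn = (-2)·(-112.1) + (3)·(-166.8) + (1)·(-74.8) + (-3)·(-134.1) = 51.3 kJ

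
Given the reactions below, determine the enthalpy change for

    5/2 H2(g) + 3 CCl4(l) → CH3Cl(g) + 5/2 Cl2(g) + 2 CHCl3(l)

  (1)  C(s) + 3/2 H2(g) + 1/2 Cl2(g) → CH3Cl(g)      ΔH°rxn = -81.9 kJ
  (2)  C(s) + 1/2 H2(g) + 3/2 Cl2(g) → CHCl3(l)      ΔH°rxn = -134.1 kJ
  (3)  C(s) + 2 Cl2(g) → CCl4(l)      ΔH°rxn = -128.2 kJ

ΔH°rxn = 34.5 kJ

(1) as written (CH3Cl(g) already on the product side): -81.9 kJ
(2) × 2 (×2 to match 2 CHCl3(l) in the target): (2)·(-134.1) = -268.2 kJ
(3) reversed and × 3 (CCl4(l) must end up as a reactant; ×3 to match 3 CCl4(l) in the target): (-3)·(-128.2) = +384.6 kJ
By Hess's law, ΔH°rxn = (-81.9) + (-268.2) + (+384.6) = 34.5 kJ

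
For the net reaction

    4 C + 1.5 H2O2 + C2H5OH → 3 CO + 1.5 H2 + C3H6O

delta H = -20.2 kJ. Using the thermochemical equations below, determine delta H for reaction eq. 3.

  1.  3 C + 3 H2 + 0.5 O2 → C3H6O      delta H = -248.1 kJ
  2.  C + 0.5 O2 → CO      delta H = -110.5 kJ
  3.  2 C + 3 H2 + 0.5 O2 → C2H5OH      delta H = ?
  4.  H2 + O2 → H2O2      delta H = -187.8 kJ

eq. 1 as written: -248.1 kJ
eq. 2 × 3: (3)·(-110.5) = -331.5 kJ
eq. 3 reversed: contributes −x
eq. 4 reversed and × 3/2: (-3/2)·(-187.8) = +281.7 kJ
-20.2 = (-248.1) + (-331.5) + (+281.7) − x
x = (-20.2 − (-297.9)) / (-1) = -277.7 kJ

delta H = -277.7 kJ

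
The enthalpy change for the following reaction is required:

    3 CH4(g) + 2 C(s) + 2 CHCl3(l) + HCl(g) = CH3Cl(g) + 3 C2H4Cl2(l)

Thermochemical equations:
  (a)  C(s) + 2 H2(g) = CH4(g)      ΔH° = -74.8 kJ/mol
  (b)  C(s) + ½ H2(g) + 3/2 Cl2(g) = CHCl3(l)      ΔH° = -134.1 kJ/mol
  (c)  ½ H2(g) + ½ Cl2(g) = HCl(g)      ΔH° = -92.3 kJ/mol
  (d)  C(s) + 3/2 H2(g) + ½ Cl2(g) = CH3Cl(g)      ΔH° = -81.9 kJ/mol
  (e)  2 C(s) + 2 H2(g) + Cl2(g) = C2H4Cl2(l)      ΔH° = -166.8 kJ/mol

ΔH° = 2.6 kJ/mol

(a) reversed and × 3: (-3)·(-74.8) = +224.4 kJ/mol
(b) reversed and × 2: (-2)·(-134.1) = +268.2 kJ/mol
(c) reversed: +92.3 kJ/mol
(d) as written: -81.9 kJ/mol
(e) × 3: (3)·(-166.8) = -500.4 kJ/mol
By Hess's law, ΔH° = (+224.4) + (+268.2) + (+92.3) + (-81.9) + (-500.4) = 2.6 kJ/mol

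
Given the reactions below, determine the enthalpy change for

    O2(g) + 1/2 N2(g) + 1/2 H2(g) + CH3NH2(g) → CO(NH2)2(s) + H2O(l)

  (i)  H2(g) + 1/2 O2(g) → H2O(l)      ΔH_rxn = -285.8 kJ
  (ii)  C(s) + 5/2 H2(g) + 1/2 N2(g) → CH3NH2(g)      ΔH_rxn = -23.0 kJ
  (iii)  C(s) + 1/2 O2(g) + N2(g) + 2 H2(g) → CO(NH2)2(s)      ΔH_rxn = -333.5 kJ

ΔH_rxn = -596.3 kJ

(i) as written: -285.8 kJ
(ii) reversed: +23.0 kJ
(iii) as written: -333.5 kJ
ΔH_rxn = (1)·(-285.8) + (-1)·(-23.0) + (1)·(-333.5) = -596.3 kJ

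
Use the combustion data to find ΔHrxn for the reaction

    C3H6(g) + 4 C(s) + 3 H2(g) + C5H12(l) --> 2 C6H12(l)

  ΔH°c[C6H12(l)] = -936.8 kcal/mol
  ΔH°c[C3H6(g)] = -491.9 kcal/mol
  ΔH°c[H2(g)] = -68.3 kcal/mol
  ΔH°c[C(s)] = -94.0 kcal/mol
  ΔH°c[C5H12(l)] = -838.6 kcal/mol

Using ΔH = Σ nΔHc°(reactants) − Σ nΔHc°(products):
= [1·(-491.9) + 4·(-94.0) + 3·(-68.3) + 1·(-838.6)] − [2·(-936.8)]
= -37.8 kcal/mol

ΔHrxn = -37.8 kcal/mol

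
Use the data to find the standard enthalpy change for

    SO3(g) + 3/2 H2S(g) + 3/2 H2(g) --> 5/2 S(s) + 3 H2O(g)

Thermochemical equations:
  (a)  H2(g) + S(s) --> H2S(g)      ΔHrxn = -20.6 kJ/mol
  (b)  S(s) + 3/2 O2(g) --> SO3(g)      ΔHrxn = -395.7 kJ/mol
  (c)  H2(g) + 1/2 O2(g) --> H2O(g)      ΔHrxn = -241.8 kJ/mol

(a) reversed and × 3/2: (-3/2)·(-20.6) = +30.9 kJ/mol
(b) reversed: +395.7 kJ/mol
(c) × 3: (3)·(-241.8) = -725.4 kJ/mol
ΔHrxn = (+30.9) + (+395.7) + (-725.4) = -298.8 kJ/mol

ΔHrxn = -298.8 kJ/mol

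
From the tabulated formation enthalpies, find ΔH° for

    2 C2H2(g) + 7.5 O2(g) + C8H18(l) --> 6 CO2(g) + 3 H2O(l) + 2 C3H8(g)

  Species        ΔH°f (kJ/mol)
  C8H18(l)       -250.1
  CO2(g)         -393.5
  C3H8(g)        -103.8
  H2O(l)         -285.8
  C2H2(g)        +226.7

Products: 6·(-393.5) + 3·(-285.8) + 2·(-103.8) = -3426.0
Reactants: 2·(+226.7) + 15/2·(+0.0) + 1·(-250.1) = +203.3
ΔH° = (-3426.0) − (+203.3) = -3629.3 kJ/mol

ΔH° = -3629.3 kJ/mol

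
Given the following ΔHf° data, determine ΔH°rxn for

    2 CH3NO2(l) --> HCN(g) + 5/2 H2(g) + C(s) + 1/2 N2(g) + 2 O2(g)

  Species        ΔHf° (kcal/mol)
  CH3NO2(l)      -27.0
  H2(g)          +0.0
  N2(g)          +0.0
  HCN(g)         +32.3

ΔH°rxn = 86.3 kcal/mol

ΔH°rxn = Σ nΔHf°(products) − Σ nΔHf°(reactants).
Products: 1·(+32.3) + 5/2·(+0.0) + 1·(+0.0) + 1/2·(+0.0) + 2·(+0.0) = +32.3
Reactants: 2·(-27.0) = -54.0
ΔH°rxn = (+32.3) − (-54.0) = 86.3 kcal/mol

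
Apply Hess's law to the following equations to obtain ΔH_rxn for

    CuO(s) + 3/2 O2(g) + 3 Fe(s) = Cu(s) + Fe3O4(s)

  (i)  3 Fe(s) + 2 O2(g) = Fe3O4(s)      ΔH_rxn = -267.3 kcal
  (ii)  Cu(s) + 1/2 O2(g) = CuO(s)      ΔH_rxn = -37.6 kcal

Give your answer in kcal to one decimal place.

(i) as written (Fe3O4(s) already on the product side): -267.3 kcal
(ii) reversed (CuO(s) must end up as a reactant): +37.6 kcal
ΔH_rxn = (-267.3) + (+37.6) = -229.7 kcal

ΔH_rxn = -229.7 kcal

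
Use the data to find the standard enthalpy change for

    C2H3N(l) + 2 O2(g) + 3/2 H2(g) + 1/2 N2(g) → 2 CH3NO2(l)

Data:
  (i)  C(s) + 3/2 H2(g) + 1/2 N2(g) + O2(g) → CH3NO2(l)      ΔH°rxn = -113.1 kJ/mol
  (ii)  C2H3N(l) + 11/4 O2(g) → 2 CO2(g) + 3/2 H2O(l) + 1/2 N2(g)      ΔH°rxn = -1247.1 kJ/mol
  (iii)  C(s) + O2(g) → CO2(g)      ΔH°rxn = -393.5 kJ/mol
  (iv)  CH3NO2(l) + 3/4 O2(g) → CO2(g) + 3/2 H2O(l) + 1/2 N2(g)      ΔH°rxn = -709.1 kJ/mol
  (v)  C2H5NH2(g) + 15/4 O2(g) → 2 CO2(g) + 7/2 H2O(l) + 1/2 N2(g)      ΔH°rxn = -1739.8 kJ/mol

(i) as written: -113.1 kJ/mol
(ii) as written: -1247.1 kJ/mol
(iii) reversed: +393.5 kJ/mol
(iv) reversed: +709.1 kJ/mol
(v): not needed.
ΔH°rxn = (1)·(-113.1) + (1)·(-1247.1) + (-1)·(-393.5) + (-1)·(-709.1) = -257.6 kJ/mol

ΔH°rxn = -257.6 kJ/mol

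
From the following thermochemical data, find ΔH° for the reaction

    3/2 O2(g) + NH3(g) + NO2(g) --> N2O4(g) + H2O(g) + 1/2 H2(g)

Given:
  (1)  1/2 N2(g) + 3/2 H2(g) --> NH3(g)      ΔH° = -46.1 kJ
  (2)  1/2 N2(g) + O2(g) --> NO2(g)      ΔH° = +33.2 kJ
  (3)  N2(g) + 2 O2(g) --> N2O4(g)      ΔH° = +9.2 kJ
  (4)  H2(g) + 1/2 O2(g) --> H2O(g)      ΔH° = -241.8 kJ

(1) reversed: +46.1 kJ
(2) reversed: -33.2 kJ
(3) as written: +9.2 kJ
(4) as written: -241.8 kJ
Summing the manipulated equations, ΔH° = (-1)·(-46.1) + (-1)·(+33.2) + (1)·(+9.2) + (1)·(-241.8) = -219.7 kJ

ΔH° = -219.7 kJ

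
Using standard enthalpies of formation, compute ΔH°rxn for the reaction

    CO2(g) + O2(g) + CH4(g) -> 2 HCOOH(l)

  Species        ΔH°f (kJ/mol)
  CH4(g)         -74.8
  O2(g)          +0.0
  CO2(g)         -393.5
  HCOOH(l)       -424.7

Products: 2·(-424.7) = -849.4
Reactants: 1·(-393.5) + 1·(+0.0) + 1·(-74.8) = -468.3
ΔH°rxn = (-849.4) − (-468.3) = -381.1 kJ/mol

ΔH°rxn = -381.1 kJ/mol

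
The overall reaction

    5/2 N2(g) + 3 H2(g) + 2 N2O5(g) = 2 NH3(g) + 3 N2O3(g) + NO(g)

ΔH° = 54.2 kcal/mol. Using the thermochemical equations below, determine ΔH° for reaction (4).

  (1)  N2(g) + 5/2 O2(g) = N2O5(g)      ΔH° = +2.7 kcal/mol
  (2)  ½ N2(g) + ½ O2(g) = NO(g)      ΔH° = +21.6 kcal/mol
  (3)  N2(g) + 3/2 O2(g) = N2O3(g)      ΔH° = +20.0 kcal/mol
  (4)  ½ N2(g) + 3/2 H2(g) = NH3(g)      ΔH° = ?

(1) reversed and × 2 (N2O5(g) must end up as a reactant; ×2 to match 2 N2O5(g) in the target): (-2)·(+2.7) = -5.4 kcal/mol
(2) as written (NO(g) already on the product side): +21.6 kcal/mol
(3) × 3 (scale by 3 for the 3 N2O3(g)): (3)·(+20.0) = +60.0 kcal/mol
(4) × 2 (scale by 2 for the 2 NH3(g)): contributes 2·x
+54.2 = (-5.4) + (+21.6) + (+60.0) + 2·x
x = (+54.2 − (+76.2)) / (2) = -11.0 kcal/mol

ΔH° = -11.0 kcal/mol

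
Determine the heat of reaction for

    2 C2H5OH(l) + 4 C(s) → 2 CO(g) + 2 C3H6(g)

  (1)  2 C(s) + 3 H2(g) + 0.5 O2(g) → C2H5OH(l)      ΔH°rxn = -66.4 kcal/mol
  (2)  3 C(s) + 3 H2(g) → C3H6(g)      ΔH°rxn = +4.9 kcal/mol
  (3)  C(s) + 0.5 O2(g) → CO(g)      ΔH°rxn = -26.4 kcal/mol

(1) reversed and × 2: (-2)·(-66.4) = +132.8 kcal/mol
(2) × 2: (2)·(+4.9) = +9.8 kcal/mol
(3) × 2: (2)·(-26.4) = -52.8 kcal/mol
Combining the equations, ΔH°rxn = (+132.8) + (+9.8) + (-52.8) = 89.8 kcal/mol

ΔH°rxn = 89.8 kcal/mol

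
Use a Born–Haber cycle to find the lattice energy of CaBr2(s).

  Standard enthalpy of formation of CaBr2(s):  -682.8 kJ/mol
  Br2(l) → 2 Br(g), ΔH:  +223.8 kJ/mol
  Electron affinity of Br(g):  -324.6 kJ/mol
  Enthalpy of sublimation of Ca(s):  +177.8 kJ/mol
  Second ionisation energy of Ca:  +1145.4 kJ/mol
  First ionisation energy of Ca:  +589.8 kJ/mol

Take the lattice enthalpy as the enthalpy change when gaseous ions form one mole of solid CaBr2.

ΔHf° = 1·ΔHsub + 1·(ΣIE) + 1·D(Br2) + 2·EA + U
-682.8 = 1·(+177.8) + 1·(+1735.2) + 1·(+223.8) + 2·(-324.6) + U
U = -682.8 − (+1487.6) = -2170.4 kJ/mol

U = -2170.4 kJ/mol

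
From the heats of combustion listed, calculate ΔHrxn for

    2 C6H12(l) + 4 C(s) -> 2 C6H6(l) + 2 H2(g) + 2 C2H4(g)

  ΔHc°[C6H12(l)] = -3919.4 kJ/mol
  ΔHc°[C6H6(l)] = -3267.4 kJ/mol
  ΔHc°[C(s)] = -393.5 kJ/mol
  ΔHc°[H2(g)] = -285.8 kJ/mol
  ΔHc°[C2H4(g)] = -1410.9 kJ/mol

With combustion enthalpies, reactants minus products:
= [2·(-3919.4) + 4·(-393.5)] − [2·(-3267.4) + 2·(-285.8) + 2·(-1410.9)]
= 515.4 kJ/mol

ΔHrxn = 515.4 kJ/mol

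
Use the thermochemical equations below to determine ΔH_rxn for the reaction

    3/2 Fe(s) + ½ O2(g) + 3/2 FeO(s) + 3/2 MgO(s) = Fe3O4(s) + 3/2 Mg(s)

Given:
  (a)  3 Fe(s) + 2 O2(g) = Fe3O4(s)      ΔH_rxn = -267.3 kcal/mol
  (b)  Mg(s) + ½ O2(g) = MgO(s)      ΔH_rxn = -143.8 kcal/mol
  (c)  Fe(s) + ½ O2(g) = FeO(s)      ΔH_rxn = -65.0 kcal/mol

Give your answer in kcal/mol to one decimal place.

(a) as written: -267.3 kcal/mol
(b) reversed and × 3/2: (-3/2)·(-143.8) = +215.7 kcal/mol
(c) reversed and × 3/2: (-3/2)·(-65.0) = +97.5 kcal/mol
Since enthalpy is a state function, ΔH_rxn = (-267.3) + (+215.7) + (+97.5) = 45.9 kcal/mol

ΔH_rxn = 45.9 kcal/mol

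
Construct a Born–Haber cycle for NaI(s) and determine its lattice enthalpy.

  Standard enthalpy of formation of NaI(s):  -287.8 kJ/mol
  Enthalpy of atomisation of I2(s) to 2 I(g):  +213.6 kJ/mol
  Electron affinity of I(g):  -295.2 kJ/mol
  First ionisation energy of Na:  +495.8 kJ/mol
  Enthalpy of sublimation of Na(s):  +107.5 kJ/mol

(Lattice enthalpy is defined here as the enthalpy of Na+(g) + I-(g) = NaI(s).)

U = -702.7 kJ/mol

ΔHf° = 1·ΔHsub + 1·(ΣIE) + 1/2·D(I2) + 1·EA + U
-287.8 = 1·(+107.5) + 1·(+495.8) + 1/2·(+213.6) + 1·(-295.2) + U
U = -287.8 − (+414.9) = -702.7 kJ/mol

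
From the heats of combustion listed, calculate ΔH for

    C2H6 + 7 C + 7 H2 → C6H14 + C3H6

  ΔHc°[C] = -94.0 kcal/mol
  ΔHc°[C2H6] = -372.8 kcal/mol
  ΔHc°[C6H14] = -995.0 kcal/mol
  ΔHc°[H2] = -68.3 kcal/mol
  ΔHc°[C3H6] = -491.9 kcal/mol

ΔH = -22.0 kcal/mol

Using ΔH = Σ nΔHc°(reactants) − Σ nΔHc°(products):
= [1·(-372.8) + 7·(-94.0) + 7·(-68.3)] − [1·(-995.0) + 1·(-491.9)]
= -22.0 kcal/mol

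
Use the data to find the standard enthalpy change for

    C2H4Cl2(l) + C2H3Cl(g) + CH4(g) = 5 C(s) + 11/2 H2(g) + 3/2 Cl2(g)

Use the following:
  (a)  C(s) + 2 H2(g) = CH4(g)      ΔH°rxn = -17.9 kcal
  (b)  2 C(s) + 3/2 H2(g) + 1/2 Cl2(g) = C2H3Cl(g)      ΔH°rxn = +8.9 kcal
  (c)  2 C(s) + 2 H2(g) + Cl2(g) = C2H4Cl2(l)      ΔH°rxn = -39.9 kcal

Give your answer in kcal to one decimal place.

(a) reversed (CH4(g) must end up as a reactant): +17.9 kcal
(b) reversed (reverse to put C2H3Cl(g) on the reactant side): -8.9 kcal
(c) reversed (reverse to put C2H4Cl2(l) on the reactant side): +39.9 kcal
Combining the equations, ΔH°rxn = (+17.9) + (-8.9) + (+39.9) = 48.9 kcal

ΔH°rxn = 48.9 kcal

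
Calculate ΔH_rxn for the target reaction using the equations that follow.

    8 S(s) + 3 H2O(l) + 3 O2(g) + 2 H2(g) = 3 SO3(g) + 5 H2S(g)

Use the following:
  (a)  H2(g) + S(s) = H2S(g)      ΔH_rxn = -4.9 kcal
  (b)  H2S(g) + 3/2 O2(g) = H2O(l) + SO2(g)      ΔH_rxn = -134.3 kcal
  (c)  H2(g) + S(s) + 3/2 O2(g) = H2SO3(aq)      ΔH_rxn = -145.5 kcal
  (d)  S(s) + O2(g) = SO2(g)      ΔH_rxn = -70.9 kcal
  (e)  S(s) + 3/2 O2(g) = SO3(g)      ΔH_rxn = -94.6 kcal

(a) × 2: (2)·(-4.9) = -9.8 kcal
(b) reversed and × 3 (H2O(l) must end up as a reactant; ×3 to match 3 H2O(l) in the target): (-3)·(-134.3) = +402.9 kcal
(c): not needed (H2SO3(aq) appears nowhere else).
(d) × 3: (3)·(-70.9) = -212.7 kcal
(e) × 3 (×3 to match 3 SO3(g) in the target): (3)·(-94.6) = -283.8 kcal
ΔH_rxn = (-9.8) + (+402.9) + (-212.7) + (-283.8) = -103.4 kcal

ΔH_rxn = -103.4 kcal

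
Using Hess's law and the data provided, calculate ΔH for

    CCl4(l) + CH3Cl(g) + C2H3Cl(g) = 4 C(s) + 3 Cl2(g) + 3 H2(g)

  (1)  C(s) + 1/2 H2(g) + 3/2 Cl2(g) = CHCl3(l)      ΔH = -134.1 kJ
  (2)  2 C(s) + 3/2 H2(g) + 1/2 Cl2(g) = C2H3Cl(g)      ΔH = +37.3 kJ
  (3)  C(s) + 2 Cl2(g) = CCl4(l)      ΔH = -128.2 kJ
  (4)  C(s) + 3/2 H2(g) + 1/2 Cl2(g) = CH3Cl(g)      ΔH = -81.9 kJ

ΔH = 172.8 kJ

(1): not needed (CHCl3(l) appears nowhere else).
(2) reversed (reverse to put C2H3Cl(g) on the reactant side): -37.3 kJ
(3) reversed (reverse to put CCl4(l) on the reactant side): +128.2 kJ
(4) reversed (reverse to put CH3Cl(g) on the reactant side): +81.9 kJ
ΔH = (-1)·(+37.3) + (-1)·(-128.2) + (-1)·(-81.9) = 172.8 kJ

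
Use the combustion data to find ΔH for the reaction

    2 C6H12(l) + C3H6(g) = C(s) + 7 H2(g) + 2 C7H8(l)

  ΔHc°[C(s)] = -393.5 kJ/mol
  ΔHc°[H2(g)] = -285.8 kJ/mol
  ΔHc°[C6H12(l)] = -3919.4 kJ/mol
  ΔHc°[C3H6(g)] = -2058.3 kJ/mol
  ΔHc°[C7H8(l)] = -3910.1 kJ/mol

Using ΔH = Σ nΔHc°(reactants) − Σ nΔHc°(products):
= [2·(-3919.4) + 1·(-2058.3)] − [1·(-393.5) + 7·(-285.8) + 2·(-3910.1)]
= 317.2 kJ/mol

ΔH = 317.2 kJ/mol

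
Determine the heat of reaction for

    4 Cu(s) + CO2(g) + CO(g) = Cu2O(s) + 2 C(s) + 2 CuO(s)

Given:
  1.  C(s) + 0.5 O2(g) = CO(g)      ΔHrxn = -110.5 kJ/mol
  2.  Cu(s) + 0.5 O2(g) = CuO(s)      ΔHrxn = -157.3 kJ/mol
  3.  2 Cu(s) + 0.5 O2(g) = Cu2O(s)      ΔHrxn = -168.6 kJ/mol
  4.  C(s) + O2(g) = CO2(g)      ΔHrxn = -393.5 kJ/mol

ΔHrxn = 20.8 kJ/mol

eq. 1 reversed (CO(g) must end up as a reactant): +110.5 kJ/mol
eq. 2 × 2 (scale by 2 for the 2 CuO(s)): (2)·(-157.3) = -314.6 kJ/mol
eq. 3 as written (Cu2O(s) already on the product side): -168.6 kJ/mol
eq. 4 reversed (reverse to put CO2(g) on the reactant side): +393.5 kJ/mol
ΔHrxn = (+110.5) + (-314.6) + (-168.6) + (+393.5) = 20.8 kJ/mol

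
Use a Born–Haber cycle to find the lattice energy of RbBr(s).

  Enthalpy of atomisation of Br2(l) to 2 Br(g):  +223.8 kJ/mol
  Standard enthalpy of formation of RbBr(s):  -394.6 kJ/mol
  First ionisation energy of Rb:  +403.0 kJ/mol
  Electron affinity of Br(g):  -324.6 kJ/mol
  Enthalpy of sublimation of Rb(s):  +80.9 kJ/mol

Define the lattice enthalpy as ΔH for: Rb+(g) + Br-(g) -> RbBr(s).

ΔHf° = 1·ΔHsub + 1·(ΣIE) + 1/2·D(Br2) + 1·EA + U
-394.6 = 1·(+80.9) + 1·(+403.0) + 1/2·(+223.8) + 1·(-324.6) + U
U = -394.6 − (+271.2) = -665.8 kJ/mol

U = -665.8 kJ/mol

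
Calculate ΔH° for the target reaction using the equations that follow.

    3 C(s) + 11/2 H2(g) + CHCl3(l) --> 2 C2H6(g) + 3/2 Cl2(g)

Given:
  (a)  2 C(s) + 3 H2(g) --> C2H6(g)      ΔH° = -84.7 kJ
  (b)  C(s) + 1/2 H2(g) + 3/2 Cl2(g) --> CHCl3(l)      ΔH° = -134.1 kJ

(a) × 2: (2)·(-84.7) = -169.4 kJ
(b) reversed: +134.1 kJ
By Hess's law, ΔH° = (2)·(-84.7) + (-1)·(-134.1) = -35.3 kJ

ΔH° = -35.3 kJ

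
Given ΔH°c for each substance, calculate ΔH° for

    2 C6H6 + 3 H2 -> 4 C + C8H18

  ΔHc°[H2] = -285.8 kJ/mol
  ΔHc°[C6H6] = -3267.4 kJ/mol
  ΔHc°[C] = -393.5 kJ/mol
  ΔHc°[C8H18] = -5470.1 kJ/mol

ΔH° = -348.1 kJ/mol

With combustion enthalpies, reactants minus products:
= [2·(-3267.4) + 3·(-285.8)] − [4·(-393.5) + 1·(-5470.1)]
= -348.1 kJ/mol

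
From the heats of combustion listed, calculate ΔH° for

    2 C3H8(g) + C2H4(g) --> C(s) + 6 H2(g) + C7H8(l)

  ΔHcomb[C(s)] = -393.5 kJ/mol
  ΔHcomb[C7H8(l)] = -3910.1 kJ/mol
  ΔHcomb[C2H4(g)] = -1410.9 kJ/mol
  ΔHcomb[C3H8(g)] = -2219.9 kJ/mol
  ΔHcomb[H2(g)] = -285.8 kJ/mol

Using ΔH = Σ nΔHc°(reactants) − Σ nΔHc°(products):
= [2·(-2219.9) + 1·(-1410.9)] − [1·(-393.5) + 6·(-285.8) + 1·(-3910.1)]
= 167.7 kJ/mol

ΔH° = 167.7 kJ/mol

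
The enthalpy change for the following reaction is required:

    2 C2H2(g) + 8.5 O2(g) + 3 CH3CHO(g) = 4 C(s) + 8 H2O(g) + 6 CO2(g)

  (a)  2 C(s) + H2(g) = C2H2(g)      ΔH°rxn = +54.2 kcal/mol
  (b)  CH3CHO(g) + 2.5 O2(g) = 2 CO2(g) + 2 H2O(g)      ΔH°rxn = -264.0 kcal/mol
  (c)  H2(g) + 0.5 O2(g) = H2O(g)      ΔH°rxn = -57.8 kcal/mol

(a) reversed and × 2: (-2)·(+54.2) = -108.4 kcal/mol
(b) × 3: (3)·(-264.0) = -792.0 kcal/mol
(c) × 2: (2)·(-57.8) = -115.6 kcal/mol
Combining the equations, ΔH°rxn = (-2)·(+54.2) + (3)·(-264.0) + (2)·(-57.8) = -1016.0 kcal/mol

ΔH°rxn = -1016.0 kcal/mol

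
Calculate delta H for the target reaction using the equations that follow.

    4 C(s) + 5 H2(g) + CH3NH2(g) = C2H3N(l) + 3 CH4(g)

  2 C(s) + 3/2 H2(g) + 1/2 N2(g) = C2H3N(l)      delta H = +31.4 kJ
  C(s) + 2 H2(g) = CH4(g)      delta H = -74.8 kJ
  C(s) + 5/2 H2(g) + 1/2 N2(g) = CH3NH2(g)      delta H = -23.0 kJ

equation 1 as written (C2H3N(l) already on the product side): +31.4 kJ
equation 2 × 3 (×3 to match 3 CH4(g) in the target): (3)·(-74.8) = -224.4 kJ
equation 3 reversed (reverse to put CH3NH2(g) on the reactant side): +23.0 kJ
delta H = (+31.4) + (-224.4) + (+23.0) = -170.0 kJ

delta H = -170.0 kJ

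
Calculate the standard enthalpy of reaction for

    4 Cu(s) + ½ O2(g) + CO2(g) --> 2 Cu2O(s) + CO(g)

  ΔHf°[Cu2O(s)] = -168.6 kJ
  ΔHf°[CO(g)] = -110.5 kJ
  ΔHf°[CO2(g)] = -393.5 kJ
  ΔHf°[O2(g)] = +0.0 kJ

ΔH°rxn = -54.2 kJ

Products: 2·(-168.6) + 1·(-110.5) = -447.7
Reactants: 4·(+0.0) + 1/2·(+0.0) + 1·(-393.5) = -393.5
ΔH°rxn = (-447.7) − (-393.5) = -54.2 kJ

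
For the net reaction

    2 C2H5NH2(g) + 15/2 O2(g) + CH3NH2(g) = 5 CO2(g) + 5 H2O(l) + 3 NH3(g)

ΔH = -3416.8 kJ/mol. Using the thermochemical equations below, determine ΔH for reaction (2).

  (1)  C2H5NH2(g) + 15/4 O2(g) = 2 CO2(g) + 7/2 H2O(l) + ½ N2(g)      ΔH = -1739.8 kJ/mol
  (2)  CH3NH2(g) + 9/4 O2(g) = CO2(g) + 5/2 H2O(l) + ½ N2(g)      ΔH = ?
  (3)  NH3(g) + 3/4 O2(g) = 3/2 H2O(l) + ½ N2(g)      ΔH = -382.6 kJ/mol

ΔH = -1085.0 kJ/mol

(1) × 2: (2)·(-1739.8) = -3479.6 kJ/mol
(2) as written: contributes x
(3) reversed and × 3: (-3)·(-382.6) = +1147.8 kJ/mol
-3416.8 = (-3479.6) + (+1147.8) + x
x = (-3416.8 − (-2331.8)) / (1) = -1085.0 kJ/mol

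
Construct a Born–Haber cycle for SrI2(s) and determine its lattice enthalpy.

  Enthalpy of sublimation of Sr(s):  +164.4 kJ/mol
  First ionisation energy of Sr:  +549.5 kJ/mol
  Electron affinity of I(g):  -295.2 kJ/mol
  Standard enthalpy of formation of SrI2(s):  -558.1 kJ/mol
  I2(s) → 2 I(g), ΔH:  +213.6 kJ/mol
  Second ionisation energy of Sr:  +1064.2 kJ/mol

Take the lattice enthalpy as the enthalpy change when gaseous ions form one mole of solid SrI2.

U = -1959.4 kJ/mol

ΔHf° = 1·ΔHsub + 1·(ΣIE) + 1·D(I2) + 2·EA + U
-558.1 = 1·(+164.4) + 1·(+1613.7) + 1·(+213.6) + 2·(-295.2) + U
U = -558.1 − (+1401.3) = -1959.4 kJ/mol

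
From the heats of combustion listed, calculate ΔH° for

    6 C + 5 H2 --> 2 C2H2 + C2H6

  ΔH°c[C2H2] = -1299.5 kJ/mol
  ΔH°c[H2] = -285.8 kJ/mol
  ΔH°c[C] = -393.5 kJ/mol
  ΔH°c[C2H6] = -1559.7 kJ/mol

With combustion enthalpies, reactants minus products:
= [6·(-393.5) + 5·(-285.8)] − [2·(-1299.5) + 1·(-1559.7)]
= 368.7 kJ/mol

ΔH° = 368.7 kJ/mol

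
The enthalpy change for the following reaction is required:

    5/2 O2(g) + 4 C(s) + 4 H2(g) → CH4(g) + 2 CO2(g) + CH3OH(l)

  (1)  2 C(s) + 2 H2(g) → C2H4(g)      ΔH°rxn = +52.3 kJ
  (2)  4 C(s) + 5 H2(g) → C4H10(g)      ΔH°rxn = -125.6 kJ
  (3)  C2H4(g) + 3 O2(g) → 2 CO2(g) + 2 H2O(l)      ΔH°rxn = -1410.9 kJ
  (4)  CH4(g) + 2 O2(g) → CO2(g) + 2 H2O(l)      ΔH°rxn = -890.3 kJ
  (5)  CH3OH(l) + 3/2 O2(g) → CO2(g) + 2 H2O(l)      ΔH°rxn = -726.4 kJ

(1) × 2: (2)·(+52.3) = +104.6 kJ
(2): not needed.
(3) × 2: (2)·(-1410.9) = -2821.8 kJ
(4) reversed: +890.3 kJ
(5) reversed: +726.4 kJ
ΔH°rxn = (2)·(+52.3) + (2)·(-1410.9) + (-1)·(-890.3) + (-1)·(-726.4) = -1100.5 kJ

ΔH°rxn = -1100.5 kJ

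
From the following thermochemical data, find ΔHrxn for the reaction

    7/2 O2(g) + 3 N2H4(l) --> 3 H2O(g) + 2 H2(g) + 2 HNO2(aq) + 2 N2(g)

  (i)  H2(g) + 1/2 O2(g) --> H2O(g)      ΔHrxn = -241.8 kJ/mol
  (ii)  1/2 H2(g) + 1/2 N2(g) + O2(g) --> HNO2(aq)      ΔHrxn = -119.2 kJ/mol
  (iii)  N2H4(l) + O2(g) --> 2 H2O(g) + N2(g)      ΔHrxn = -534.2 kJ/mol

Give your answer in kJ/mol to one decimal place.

ΔHrxn = -1115.6 kJ/mol

(i) reversed and × 3: (-3)·(-241.8) = +725.4 kJ/mol
(ii) × 2 (scale by 2 for the 2 HNO2(aq)): (2)·(-119.2) = -238.4 kJ/mol
(iii) × 3 (×3 to match 3 N2H4(l) in the target): (3)·(-534.2) = -1602.6 kJ/mol
ΔHrxn = (+725.4) + (-238.4) + (-1602.6) = -1115.6 kJ/mol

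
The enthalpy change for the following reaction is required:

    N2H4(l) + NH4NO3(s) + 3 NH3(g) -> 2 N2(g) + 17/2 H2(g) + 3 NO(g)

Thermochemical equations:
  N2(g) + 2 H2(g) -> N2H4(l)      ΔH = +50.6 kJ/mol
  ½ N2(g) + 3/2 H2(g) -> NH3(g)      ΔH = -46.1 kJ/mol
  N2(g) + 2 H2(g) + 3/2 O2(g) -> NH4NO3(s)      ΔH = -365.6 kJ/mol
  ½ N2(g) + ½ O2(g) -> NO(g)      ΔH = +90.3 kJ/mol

ΔH = 724.2 kJ/mol

equation 1 reversed: -50.6 kJ/mol
equation 2 reversed and × 3: (-3)·(-46.1) = +138.3 kJ/mol
equation 3 reversed: +365.6 kJ/mol
equation 4 × 3: (3)·(+90.3) = +270.9 kJ/mol
Summing the manipulated equations, ΔH = (-50.6) + (+138.3) + (+365.6) + (+270.9) = 724.2 kJ/mol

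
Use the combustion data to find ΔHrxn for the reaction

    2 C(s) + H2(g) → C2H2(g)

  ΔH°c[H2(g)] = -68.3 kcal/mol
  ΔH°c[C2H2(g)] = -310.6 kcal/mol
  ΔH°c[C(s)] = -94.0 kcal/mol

With combustion enthalpies, reactants minus products:
= [2·(-94.0) + 1·(-68.3)] − [1·(-310.6)]
= 54.3 kcal/mol

ΔHrxn = 54.3 kcal/mol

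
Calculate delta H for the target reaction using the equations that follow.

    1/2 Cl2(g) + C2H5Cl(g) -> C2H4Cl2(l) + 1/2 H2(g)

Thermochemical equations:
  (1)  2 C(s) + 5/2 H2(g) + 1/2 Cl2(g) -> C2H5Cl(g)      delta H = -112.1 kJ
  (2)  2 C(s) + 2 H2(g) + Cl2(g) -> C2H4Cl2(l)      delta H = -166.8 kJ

(1) reversed (reverse to put C2H5Cl(g) on the reactant side): +112.1 kJ
(2) as written (C2H4Cl2(l) already on the product side): -166.8 kJ
Since enthalpy is a state function, delta H = (-1)·(-112.1) + (1)·(-166.8) = -54.7 kJ

delta H = -54.7 kJ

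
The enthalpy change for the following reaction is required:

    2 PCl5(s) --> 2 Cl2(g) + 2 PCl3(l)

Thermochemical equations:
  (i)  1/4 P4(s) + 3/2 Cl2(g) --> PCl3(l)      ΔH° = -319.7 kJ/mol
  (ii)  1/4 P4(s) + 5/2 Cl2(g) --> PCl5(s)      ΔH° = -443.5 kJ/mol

(i) × 2: (2)·(-319.7) = -639.4 kJ/mol
(ii) reversed and × 2: (-2)·(-443.5) = +887.0 kJ/mol
By Hess's law, ΔH° = (2)·(-319.7) + (-2)·(-443.5) = 247.6 kJ/mol

ΔH° = 247.6 kJ/mol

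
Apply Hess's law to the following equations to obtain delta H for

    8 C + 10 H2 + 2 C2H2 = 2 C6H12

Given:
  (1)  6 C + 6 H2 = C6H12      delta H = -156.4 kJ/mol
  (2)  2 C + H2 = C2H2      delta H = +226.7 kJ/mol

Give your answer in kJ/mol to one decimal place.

delta H = -766.2 kJ/mol

(1) × 2: (2)·(-156.4) = -312.8 kJ/mol
(2) reversed and × 2: (-2)·(+226.7) = -453.4 kJ/mol
By Hess's law, delta H = (2)·(-156.4) + (-2)·(+226.7) = -766.2 kJ/mol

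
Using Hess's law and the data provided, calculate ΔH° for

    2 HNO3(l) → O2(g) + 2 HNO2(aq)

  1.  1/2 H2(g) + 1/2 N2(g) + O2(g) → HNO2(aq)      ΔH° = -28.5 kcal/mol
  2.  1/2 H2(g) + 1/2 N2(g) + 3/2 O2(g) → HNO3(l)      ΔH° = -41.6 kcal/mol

ΔH° = 26.2 kcal/mol

eq. 1 × 2: (2)·(-28.5) = -57.0 kcal/mol
eq. 2 reversed and × 2: (-2)·(-41.6) = +83.2 kcal/mol
By Hess's law, ΔH° = (-57.0) + (+83.2) = 26.2 kcal/mol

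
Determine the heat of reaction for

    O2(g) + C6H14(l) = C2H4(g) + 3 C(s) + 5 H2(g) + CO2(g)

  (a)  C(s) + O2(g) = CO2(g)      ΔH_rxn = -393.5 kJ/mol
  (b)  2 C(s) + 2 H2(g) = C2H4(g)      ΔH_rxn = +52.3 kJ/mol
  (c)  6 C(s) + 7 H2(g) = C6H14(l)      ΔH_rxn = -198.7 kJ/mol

(a) as written: -393.5 kJ/mol
(b) as written: +52.3 kJ/mol
(c) reversed: +198.7 kJ/mol
By Hess's law, ΔH_rxn = (1)·(-393.5) + (1)·(+52.3) + (-1)·(-198.7) = -142.5 kJ/mol

ΔH_rxn = -142.5 kJ/mol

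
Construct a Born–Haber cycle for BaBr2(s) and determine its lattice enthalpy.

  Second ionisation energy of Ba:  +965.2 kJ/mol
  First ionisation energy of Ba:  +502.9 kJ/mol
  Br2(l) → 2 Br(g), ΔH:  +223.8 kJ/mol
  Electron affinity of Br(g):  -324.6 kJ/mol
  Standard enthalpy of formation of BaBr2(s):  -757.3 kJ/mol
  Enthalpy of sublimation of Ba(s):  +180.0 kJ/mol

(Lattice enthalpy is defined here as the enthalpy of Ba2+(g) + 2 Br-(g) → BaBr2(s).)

ΔHf° = 1·ΔHsub + 1·(ΣIE) + 1·D(Br2) + 2·EA + U
-757.3 = 1·(+180.0) + 1·(+1468.1) + 1·(+223.8) + 2·(-324.6) + U
U = -757.3 − (+1222.7) = -1980.0 kJ/mol

U = -1980.0 kJ/mol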